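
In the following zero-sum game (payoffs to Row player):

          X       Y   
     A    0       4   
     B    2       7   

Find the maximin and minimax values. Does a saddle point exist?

Maximin = 2, Minimax = 2, Saddle: True

Work:
Row minimums: [0, 2] → maximin = 2
Column maximums: [2, 7] → minimax = 2
Saddle point exists! Game value = 2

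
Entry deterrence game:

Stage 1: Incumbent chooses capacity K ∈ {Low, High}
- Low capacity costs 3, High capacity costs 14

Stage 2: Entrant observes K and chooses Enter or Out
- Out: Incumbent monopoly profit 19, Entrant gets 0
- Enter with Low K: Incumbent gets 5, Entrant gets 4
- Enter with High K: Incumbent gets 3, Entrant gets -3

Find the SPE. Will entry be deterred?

SPE: (High, Enter|Low, Out|High); Entry deterred. Incumbent net profit = 5

Work:
After Low K: Entrant enters (4 > 0)
After High K: Entrant stays out (-3 < 0)
Incumbent: Low → 5−3=2, High → 19−14=5
Incumbent chooses High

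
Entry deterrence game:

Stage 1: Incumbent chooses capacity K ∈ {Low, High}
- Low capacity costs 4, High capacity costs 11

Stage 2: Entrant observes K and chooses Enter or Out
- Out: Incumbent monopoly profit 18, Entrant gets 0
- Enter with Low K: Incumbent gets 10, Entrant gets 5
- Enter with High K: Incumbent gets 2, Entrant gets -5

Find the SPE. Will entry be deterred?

SPE: (High, Enter|Low, Out|High); Entry deterred. Incumbent net profit = 7

Work:
After Low K: Entrant enters (5 > 0)
After High K: Entrant stays out (-5 < 0)
Incumbent: Low → 10−4=6, High → 18−11=7
Incumbent chooses High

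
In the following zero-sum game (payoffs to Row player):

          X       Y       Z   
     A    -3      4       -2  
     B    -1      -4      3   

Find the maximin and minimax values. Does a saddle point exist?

Maximin = -3, Minimax = -1, Saddle: False

Work:
Row minimums: [-3, -4] → maximin = -3
Column maximums: [-1, 4, 3] → minimax = -1
No saddle point (maximin ≠ minimax). Mixed strategy needed.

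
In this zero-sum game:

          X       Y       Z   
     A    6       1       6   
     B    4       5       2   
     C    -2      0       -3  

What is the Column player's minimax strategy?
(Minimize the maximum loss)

Column should play Y, value = 5

Work:
Column player minimizes Row's maximum payoff:
Column X: max payoff to Row = 6
Column Y: max payoff to Row = 5
Column Z: max payoff to Row = 6
Minimum is 5, achieved by column Y.
Minimax strategy: Y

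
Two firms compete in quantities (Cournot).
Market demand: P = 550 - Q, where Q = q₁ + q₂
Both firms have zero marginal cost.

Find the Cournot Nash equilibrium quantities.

q₁* = q₂* = 183.33; P* = 183.33

Work:
Profit: π_i = P·q_i = (a - q_i - q_j)·q_i
FOC: ∂π_i/∂q_i = a - 2q_i - q_j = 0
Reaction function: q_i = (550 - q_j)/2
Symmetry: q* = 550/3 = 183.33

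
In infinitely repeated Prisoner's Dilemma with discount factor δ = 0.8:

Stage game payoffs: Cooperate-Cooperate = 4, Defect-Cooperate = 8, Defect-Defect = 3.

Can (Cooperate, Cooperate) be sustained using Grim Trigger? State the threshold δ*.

δ* = 0.8; since δ = 0.8 ≥ 0.8, cooperation can be sustained

Work:
For Grim Trigger:
Cooperate forever: 4/(1-δ)
Defect then punished: 8 + 3·δ/(1-δ)
Need: 4/(1-δ) ≥ 8 + 3·δ/(1-δ)
Solving: δ ≥ (T-R)/(T-P) = (8-4)/(8-3) = 0.8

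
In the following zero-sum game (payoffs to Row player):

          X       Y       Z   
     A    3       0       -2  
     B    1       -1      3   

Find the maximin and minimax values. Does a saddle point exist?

Maximin = -1, Minimax = 0, Saddle: False

Work:
Row minimums: [-2, -1] → maximin = -1
Column maximums: [3, 0, 3] → minimax = 0
No saddle point (maximin ≠ minimax). Mixed strategy needed.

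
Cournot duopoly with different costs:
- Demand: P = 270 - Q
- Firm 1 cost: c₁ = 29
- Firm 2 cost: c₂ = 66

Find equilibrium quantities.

q₁* = 92.67, q₂* = 55.67

Work:
Reaction: q₁ = (270 - 29 - q₂)/2
Reaction: q₂ = (270 - 66 - q₁)/2
Solve simultaneously:
q₁* = (270 - 2×29 + 66)/3 = 92.67
q₂* = (270 - 2×66 + 29)/3 = 55.67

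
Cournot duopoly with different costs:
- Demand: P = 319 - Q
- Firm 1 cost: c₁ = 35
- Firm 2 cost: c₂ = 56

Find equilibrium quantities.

q₁* = 101.67, q₂* = 80.67

Work:
Reaction: q₁ = (319 - 35 - q₂)/2
Reaction: q₂ = (319 - 56 - q₁)/2
Solve simultaneously:
q₁* = (319 - 2×35 + 56)/3 = 101.67
q₂* = (319 - 2×56 + 35)/3 = 80.67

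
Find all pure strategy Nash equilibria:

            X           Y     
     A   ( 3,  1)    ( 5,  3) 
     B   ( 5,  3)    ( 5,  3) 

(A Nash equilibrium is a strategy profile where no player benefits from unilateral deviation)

Nash equilibrium: (A, Y), (B, X), (B, Y)

Work:
Best responses:
  P1 vs X: payoffs [3, 5] → best response B (payoff 5)
  P1 vs Y: payoffs [5, 5] → best response A/B (payoff 5)
  P2 vs A: payoffs [1, 3] → best response Y (payoff 3)
  P2 vs B: payoffs [3, 3] → best response X/Y (payoff 3)
Mutual best responses: (A,Y), (B,X), (B,Y) → Nash equilibria.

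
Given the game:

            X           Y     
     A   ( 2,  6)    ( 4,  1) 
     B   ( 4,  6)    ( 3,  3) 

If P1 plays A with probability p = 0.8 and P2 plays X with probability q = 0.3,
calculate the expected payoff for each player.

E[P1] = 3.38, E[P2] = 2.78

Work:
E[P1] = p·q·π₁(A,X) + p·(1-q)·π₁(A,Y) + (1-p)·q·π₁(B,X) + (1-p)·(1-q)·π₁(B,Y)
= 0.8·0.3·2 + 0.8·0.7·4 + 0.2·0.3·4 + 0.2·0.7·3
= 3.38

E[P2] = 2.78 (similar calculation)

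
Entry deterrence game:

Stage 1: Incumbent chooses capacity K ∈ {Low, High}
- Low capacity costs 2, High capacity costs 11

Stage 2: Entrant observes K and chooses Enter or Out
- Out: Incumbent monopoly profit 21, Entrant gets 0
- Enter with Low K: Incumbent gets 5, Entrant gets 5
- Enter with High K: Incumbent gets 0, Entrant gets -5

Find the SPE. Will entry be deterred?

SPE: (High, Enter|Low, Out|High); Entry deterred. Incumbent net profit = 10

Work:
After Low K: Entrant enters (5 > 0)
After High K: Entrant stays out (-5 < 0)
Incumbent: Low → 5−2=3, High → 21−11=10
Incumbent chooses High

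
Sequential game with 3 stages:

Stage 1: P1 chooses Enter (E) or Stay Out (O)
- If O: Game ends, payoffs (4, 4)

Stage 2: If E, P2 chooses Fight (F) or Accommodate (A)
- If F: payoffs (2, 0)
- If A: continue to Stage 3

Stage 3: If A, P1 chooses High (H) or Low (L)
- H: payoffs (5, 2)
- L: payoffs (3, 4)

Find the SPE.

SPE: (E, A, H); Outcome (5, 2)

Work:
Stage 3: P1 chooses H (5 vs 3)
Stage 2: P2: F->0, A->2 (anticipating H). Choose A
Stage 1: P1: O->4, E->5 (anticipating A, H). Choose E
SPE path: E -> A -> H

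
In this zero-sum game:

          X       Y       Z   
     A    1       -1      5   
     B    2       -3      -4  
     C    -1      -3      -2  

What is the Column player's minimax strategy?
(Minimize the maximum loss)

Column should play Y, value = -1

Work:
Column player minimizes Row's maximum payoff:
Column X: max payoff to Row = 2
Column Y: max payoff to Row = -1
Column Z: max payoff to Row = 5
Minimum is -1, achieved by column Y.
Minimax strategy: Y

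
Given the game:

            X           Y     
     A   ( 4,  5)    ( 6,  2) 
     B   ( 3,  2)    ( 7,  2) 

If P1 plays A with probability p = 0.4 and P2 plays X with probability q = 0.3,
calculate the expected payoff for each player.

E[P1] = 5.64, E[P2] = 2.36

Work:
E[P1] = p·q·π₁(A,X) + p·(1-q)·π₁(A,Y) + (1-p)·q·π₁(B,X) + (1-p)·(1-q)·π₁(B,Y)
= 0.4·0.3·4 + 0.4·0.7·6 + 0.6·0.3·3 + 0.6·0.7·7
= 5.64

E[P2] = 2.36 (similar calculation)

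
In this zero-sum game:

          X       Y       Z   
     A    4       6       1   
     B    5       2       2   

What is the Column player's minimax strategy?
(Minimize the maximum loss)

Column should play Z, value = 2

Work:
Column player minimizes Row's maximum payoff:
Column X: max payoff to Row = 5
Column Y: max payoff to Row = 6
Column Z: max payoff to Row = 2
Minimum is 2, achieved by column Z.
Minimax strategy: Z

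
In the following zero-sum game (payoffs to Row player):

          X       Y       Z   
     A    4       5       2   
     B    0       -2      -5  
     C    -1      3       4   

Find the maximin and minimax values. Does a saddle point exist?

Maximin = 2, Minimax = 4, Saddle: False

Work:
Row minimums: [2, -5, -1] → maximin = 2
Column maximums: [4, 5, 4] → minimax = 4
No saddle point (maximin ≠ minimax). Mixed strategy needed.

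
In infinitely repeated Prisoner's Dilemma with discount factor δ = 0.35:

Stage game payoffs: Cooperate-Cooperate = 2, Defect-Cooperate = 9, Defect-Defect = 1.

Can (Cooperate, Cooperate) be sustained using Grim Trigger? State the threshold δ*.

δ* = 0.875; since δ = 0.35 < 0.875, cooperation cannot be sustained

Work:
For Grim Trigger:
Cooperate forever: 2/(1-δ)
Defect then punished: 9 + 1·δ/(1-δ)
Need: 2/(1-δ) ≥ 9 + 1·δ/(1-δ)
Solving: δ ≥ (T-R)/(T-P) = (9-2)/(9-1) = 0.875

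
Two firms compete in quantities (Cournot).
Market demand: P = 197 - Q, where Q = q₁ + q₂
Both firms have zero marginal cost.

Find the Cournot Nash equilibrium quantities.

q₁* = q₂* = 65.67; P* = 65.67

Work:
Profit: π_i = P·q_i = (a - q_i - q_j)·q_i
FOC: ∂π_i/∂q_i = a - 2q_i - q_j = 0
Reaction function: q_i = (197 - q_j)/2
Symmetry: q* = 197/3 = 65.67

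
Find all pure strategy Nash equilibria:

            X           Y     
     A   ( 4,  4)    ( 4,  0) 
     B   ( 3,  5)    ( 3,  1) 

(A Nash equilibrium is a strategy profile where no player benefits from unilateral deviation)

Nash equilibrium: (A, X)

Work:
Best responses:
  P1 vs X: payoffs [4, 3] → best response A (payoff 4)
  P1 vs Y: payoffs [4, 3] → best response A (payoff 4)
  P2 vs A: payoffs [4, 0] → best response X (payoff 4)
  P2 vs B: payoffs [5, 1] → best response X (payoff 5)
Mutual best responses: (A,X) → Nash equilibria.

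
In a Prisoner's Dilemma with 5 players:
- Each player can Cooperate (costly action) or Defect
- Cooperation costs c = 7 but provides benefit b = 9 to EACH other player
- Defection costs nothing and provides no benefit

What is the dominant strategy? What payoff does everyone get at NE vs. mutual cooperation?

Dominant: Defect; NE payoff = 0; Coop payoff = 29

Work:
Defect dominates (saves cost c = 7, benefit to others is external)
NE: All defect → everyone gets 0
If all cooperate: each receives (4)×9 - 7 = 29
Social dilemma: 29 > 0 but NE gives 0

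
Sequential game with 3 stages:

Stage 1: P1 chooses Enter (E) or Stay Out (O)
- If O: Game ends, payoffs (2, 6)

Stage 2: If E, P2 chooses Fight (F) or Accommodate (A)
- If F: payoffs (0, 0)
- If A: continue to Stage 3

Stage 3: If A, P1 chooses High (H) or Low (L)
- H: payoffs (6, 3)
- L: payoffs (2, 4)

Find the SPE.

SPE: (E, A, H); Outcome (6, 3)

Work:
Stage 3: P1 chooses H (6 vs 2)
Stage 2: P2: F->0, A->3 (anticipating H). Choose A
Stage 1: P1: O->2, E->6 (anticipating A, H). Choose E
SPE path: E -> A -> H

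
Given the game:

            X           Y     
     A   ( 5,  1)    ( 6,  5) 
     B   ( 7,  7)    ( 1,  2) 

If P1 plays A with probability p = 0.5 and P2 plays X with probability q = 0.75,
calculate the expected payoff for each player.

E[P1] = 5.375, E[P2] = 3.875

Work:
E[P1] = p·q·π₁(A,X) + p·(1-q)·π₁(A,Y) + (1-p)·q·π₁(B,X) + (1-p)·(1-q)·π₁(B,Y)
= 0.5·0.75·5 + 0.5·0.25·6 + 0.5·0.75·7 + 0.5·0.25·1
= 5.375

E[P2] = 3.875 (similar calculation)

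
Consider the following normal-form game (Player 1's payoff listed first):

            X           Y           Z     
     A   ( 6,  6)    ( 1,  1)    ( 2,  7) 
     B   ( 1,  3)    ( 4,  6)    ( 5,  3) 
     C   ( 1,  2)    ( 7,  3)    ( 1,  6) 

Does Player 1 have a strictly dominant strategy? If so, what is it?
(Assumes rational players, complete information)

No strictly dominant strategy exists for Player 1

Work:
A strategy strictly dominates another if it gives a strictly higher payoff against every opponent action. Compare each pair of P1's strategies column-by-column:
  A vs B: [6 vs 1, 1 vs 4, 2 vs 5] → A does not strictly dominate B (column Y: 1 ≤ 4)
  A vs C: [6 vs 1, 1 vs 7, 2 vs 1] → A does not strictly dominate C (column Y: 1 ≤ 7)
  B vs A: [1 vs 6, 4 vs 1, 5 vs 2] → B does not strictly dominate A (column X: 1 ≤ 6)
  B vs C: [1 vs 1, 4 vs 7, 5 vs 1] → B does not strictly dominate C (column X: 1 ≤ 1)
  C vs A: [1 vs 6, 7 vs 1, 1 vs 2] → C does not strictly dominate A (column X: 1 ≤ 6)
  C vs B: [1 vs 1, 7 vs 4, 1 vs 5] → C does not strictly dominate B (column X: 1 ≤ 1)
No single strategy strictly dominates all others → no strictly dominant strategy.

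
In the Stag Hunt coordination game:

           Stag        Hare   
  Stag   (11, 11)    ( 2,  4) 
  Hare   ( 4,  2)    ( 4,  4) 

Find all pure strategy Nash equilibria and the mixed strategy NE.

Pure NE: (Stag, Stag) and (Hare, Hare); Mixed NE: p = 0.2222, q = 0.2222

Work:
Check pure NE:
(Stag, Stag): (11, 11) - no unilateral deviation beneficial
(Hare, Hare): (4, 4) - no unilateral deviation beneficial
Mixed NE: P1 plays Stag with p = 0.2222, P2 plays Stag with q = 0.2222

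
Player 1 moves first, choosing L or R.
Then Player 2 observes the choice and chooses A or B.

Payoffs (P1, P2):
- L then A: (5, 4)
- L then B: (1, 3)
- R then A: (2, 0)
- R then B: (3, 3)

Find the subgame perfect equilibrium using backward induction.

P1 plays L, P2 plays A after L and B after R; Payoff (5, 4)

Work:
Backward induction:
After L: P2 chooses A → P1 gets 5
After R: P2 chooses B → P1 gets 3
P1 chooses L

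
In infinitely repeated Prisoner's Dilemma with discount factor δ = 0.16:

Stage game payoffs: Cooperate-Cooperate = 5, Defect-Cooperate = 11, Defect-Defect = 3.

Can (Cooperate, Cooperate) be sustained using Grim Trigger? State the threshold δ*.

δ* = 0.75; since δ = 0.16 < 0.75, cooperation cannot be sustained

Work:
For Grim Trigger:
Cooperate forever: 5/(1-δ)
Defect then punished: 11 + 3·δ/(1-δ)
Need: 5/(1-δ) ≥ 11 + 3·δ/(1-δ)
Solving: δ ≥ (T-R)/(T-P) = (11-5)/(11-3) = 0.75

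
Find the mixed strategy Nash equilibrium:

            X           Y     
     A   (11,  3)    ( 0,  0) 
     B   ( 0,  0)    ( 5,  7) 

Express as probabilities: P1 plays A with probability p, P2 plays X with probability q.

p = 0.7, q = 0.3125

Work:
Find probabilities that make opponent indifferent:
P2 chooses q to make P1 indifferent between A and B
P1 chooses p to make P2 indifferent between X and Y
Mixed NE: P1 plays (A: 0.7, B: 0.3), P2 plays (X: 0.3125, Y: 0.6875)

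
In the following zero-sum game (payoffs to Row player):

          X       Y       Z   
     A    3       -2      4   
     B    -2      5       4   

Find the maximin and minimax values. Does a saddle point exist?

Maximin = -2, Minimax = 3, Saddle: False

Work:
Row minimums: [-2, -2] → maximin = -2
Column maximums: [3, 5, 4] → minimax = 3
No saddle point (maximin ≠ minimax). Mixed strategy needed.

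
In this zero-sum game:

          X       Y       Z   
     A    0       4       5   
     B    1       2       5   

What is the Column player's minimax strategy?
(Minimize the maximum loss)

Column should play X, value = 1

Work:
Column player minimizes Row's maximum payoff:
Column X: max payoff to Row = 1
Column Y: max payoff to Row = 4
Column Z: max payoff to Row = 5
Minimum is 1, achieved by column X.
Minimax strategy: X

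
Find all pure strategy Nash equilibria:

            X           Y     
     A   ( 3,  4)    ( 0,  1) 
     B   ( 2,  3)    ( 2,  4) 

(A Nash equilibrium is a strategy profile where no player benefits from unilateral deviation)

Nash equilibrium: (A, X), (B, Y)

Work:
Best responses:
  P1 vs X: payoffs [3, 2] → best response A (payoff 3)
  P1 vs Y: payoffs [0, 2] → best response B (payoff 2)
  P2 vs A: payoffs [4, 1] → best response X (payoff 4)
  P2 vs B: payoffs [3, 4] → best response Y (payoff 4)
Mutual best responses: (A,X), (B,Y) → Nash equilibria.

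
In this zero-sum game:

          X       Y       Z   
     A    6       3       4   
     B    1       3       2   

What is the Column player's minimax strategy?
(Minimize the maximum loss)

Column should play Y, value = 3

Work:
Column player minimizes Row's maximum payoff:
Column X: max payoff to Row = 6
Column Y: max payoff to Row = 3
Column Z: max payoff to Row = 4
Minimum is 3, achieved by column Y.
Minimax strategy: Y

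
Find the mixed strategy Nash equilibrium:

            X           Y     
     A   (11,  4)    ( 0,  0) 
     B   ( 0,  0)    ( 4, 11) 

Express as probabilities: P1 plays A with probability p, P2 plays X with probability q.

p = 0.7333, q = 0.2667

Work:
Find probabilities that make opponent indifferent:
P2 chooses q to make P1 indifferent between A and B
P1 chooses p to make P2 indifferent between X and Y
Mixed NE: P1 plays (A: 0.7333, B: 0.2667), P2 plays (X: 0.2667, Y: 0.7333)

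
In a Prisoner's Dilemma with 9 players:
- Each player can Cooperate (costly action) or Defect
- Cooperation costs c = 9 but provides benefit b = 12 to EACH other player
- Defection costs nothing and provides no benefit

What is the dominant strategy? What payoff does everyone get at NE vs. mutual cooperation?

Dominant: Defect; NE payoff = 0; Coop payoff = 87

Work:
Defect dominates (saves cost c = 9, benefit to others is external)
NE: All defect → everyone gets 0
If all cooperate: each receives (8)×12 - 9 = 87
Social dilemma: 87 > 0 but NE gives 0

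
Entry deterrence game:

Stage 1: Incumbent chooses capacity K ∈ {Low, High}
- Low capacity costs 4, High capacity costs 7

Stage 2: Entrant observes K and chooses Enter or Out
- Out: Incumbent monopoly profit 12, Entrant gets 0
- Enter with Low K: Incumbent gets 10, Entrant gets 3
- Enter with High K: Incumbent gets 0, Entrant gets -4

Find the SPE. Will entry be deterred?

SPE: (Low, Enter|Low, Out|High); Entry not deterred. Incumbent net profit = 6, Entrant gets 3

Work:
After Low K: Entrant enters (3 > 0)
After High K: Entrant stays out (-4 < 0)
Incumbent: Low → 10−4=6, High → 12−7=5
Incumbent chooses Low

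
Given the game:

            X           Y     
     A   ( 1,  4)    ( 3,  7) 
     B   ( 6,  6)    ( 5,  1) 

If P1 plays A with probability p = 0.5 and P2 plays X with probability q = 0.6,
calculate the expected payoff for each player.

E[P1] = 3.7, E[P2] = 4.6

Work:
E[P1] = p·q·π₁(A,X) + p·(1-q)·π₁(A,Y) + (1-p)·q·π₁(B,X) + (1-p)·(1-q)·π₁(B,Y)
= 0.5·0.6·1 + 0.5·0.4·3 + 0.5·0.6·6 + 0.5·0.4·5
= 3.7

E[P2] = 4.6 (similar calculation)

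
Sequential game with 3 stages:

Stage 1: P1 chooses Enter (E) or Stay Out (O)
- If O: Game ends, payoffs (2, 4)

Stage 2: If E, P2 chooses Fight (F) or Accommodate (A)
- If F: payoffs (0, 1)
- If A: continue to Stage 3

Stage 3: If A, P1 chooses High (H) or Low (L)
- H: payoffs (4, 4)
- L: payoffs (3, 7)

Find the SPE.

SPE: (E, A, H); Outcome (4, 4)

Work:
Stage 3: P1 chooses H (4 vs 3)
Stage 2: P2: F->1, A->4 (anticipating H). Choose A
Stage 1: P1: O->2, E->4 (anticipating A, H). Choose E
SPE path: E -> A -> H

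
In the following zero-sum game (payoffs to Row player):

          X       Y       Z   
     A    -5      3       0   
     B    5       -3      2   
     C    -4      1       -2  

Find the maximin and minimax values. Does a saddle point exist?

Maximin = -3, Minimax = 2, Saddle: False

Work:
Row minimums: [-5, -3, -4] → maximin = -3
Column maximums: [5, 3, 2] → minimax = 2
No saddle point (maximin ≠ minimax). Mixed strategy needed.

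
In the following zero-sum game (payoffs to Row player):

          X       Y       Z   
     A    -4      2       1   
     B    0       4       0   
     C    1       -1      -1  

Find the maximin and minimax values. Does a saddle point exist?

Maximin = 0, Minimax = 1, Saddle: False

Work:
Row minimums: [-4, 0, -1] → maximin = 0
Column maximums: [1, 4, 1] → minimax = 1
No saddle point (maximin ≠ minimax). Mixed strategy needed.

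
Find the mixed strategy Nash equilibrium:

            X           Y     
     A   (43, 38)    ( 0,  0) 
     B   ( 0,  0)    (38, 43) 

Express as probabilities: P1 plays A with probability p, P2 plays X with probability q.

p = 0.5309, q = 0.4691

Work:
Find probabilities that make opponent indifferent:
P2 chooses q to make P1 indifferent between A and B
P1 chooses p to make P2 indifferent between X and Y
Mixed NE: P1 plays (A: 0.5309, B: 0.4691), P2 plays (X: 0.4691, Y: 0.5309)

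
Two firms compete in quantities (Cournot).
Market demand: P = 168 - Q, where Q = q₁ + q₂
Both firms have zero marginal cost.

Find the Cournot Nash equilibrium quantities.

q₁* = q₂* = 56.0; P* = 56.0

Work:
Profit: π_i = P·q_i = (a - q_i - q_j)·q_i
FOC: ∂π_i/∂q_i = a - 2q_i - q_j = 0
Reaction function: q_i = (168 - q_j)/2
Symmetry: q* = 168/3 = 56.0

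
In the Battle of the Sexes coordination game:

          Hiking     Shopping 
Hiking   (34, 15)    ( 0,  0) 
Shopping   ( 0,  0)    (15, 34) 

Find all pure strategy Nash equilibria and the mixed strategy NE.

Pure NE: (Hiking, Hiking) and (Shopping, Shopping); Mixed NE: p = 0.6939, q = 0.3061

Work:
Check pure NE:
(Hiking, Hiking): (34, 15) - no unilateral deviation beneficial
(Shopping, Shopping): (15, 34) - no unilateral deviation beneficial
Mixed NE: P1 plays Hiking with p = 0.6939, P2 plays Hiking with q = 0.3061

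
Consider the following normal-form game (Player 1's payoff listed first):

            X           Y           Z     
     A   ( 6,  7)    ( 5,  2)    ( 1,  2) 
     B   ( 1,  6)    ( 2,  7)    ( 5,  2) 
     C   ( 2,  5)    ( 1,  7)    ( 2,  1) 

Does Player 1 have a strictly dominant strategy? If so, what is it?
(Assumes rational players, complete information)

No strictly dominant strategy exists for Player 1

Work:
A strategy strictly dominates another if it gives a strictly higher payoff against every opponent action. Compare each pair of P1's strategies column-by-column:
  A vs B: [6 vs 1, 5 vs 2, 1 vs 5] → A does not strictly dominate B (column Z: 1 ≤ 5)
  A vs C: [6 vs 2, 5 vs 1, 1 vs 2] → A does not strictly dominate C (column Z: 1 ≤ 2)
  B vs A: [1 vs 6, 2 vs 5, 5 vs 1] → B does not strictly dominate A (column X: 1 ≤ 6)
  B vs C: [1 vs 2, 2 vs 1, 5 vs 2] → B does not strictly dominate C (column X: 1 ≤ 2)
  C vs A: [2 vs 6, 1 vs 5, 2 vs 1] → C does not strictly dominate A (column X: 2 ≤ 6)
  C vs B: [2 vs 1, 1 vs 2, 2 vs 5] → C does not strictly dominate B (column Y: 1 ≤ 2)
No single strategy strictly dominates all others → no strictly dominant strategy.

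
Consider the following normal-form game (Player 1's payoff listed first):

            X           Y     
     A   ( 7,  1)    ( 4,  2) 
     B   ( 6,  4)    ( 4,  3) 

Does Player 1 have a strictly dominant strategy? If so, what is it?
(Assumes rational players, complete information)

No strictly dominant strategy exists for Player 1

Work:
A strategy strictly dominates another if it gives a strictly higher payoff against every opponent action. Compare each pair of P1's strategies column-by-column:
  A vs B: [7 vs 6, 4 vs 4] → A does not strictly dominate B (column Y: 4 ≤ 4)
  B vs A: [6 vs 7, 4 vs 4] → B does not strictly dominate A (column X: 6 ≤ 7)
No single strategy strictly dominates all others → no strictly dominant strategy.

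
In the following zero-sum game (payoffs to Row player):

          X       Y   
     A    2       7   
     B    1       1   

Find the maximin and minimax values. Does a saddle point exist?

Maximin = 2, Minimax = 2, Saddle: True

Work:
Row minimums: [2, 1] → maximin = 2
Column maximums: [2, 7] → minimax = 2
Saddle point exists! Game value = 2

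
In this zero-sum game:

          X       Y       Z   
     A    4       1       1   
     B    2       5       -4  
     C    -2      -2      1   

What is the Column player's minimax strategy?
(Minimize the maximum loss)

Column should play Z, value = 1

Work:
Column player minimizes Row's maximum payoff:
Column X: max payoff to Row = 4
Column Y: max payoff to Row = 5
Column Z: max payoff to Row = 1
Minimum is 1, achieved by column Z.
Minimax strategy: Z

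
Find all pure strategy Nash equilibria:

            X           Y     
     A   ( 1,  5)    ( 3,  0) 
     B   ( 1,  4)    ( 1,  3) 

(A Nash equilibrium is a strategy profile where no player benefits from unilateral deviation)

Nash equilibrium: (A, X), (B, X)

Work:
Best responses:
  P1 vs X: payoffs [1, 1] → best response A/B (payoff 1)
  P1 vs Y: payoffs [3, 1] → best response A (payoff 3)
  P2 vs A: payoffs [5, 0] → best response X (payoff 5)
  P2 vs B: payoffs [4, 3] → best response X (payoff 4)
Mutual best responses: (A,X), (B,X) → Nash equilibria.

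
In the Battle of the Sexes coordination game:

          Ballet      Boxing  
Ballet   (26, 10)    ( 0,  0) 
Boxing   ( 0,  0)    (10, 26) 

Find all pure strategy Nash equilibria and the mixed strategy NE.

Pure NE: (Ballet, Ballet) and (Boxing, Boxing); Mixed NE: p = 0.7222, q = 0.2778

Work:
Check pure NE:
(Ballet, Ballet): (26, 10) - no unilateral deviation beneficial
(Boxing, Boxing): (10, 26) - no unilateral deviation beneficial
Mixed NE: P1 plays Ballet with p = 0.7222, P2 plays Ballet with q = 0.2778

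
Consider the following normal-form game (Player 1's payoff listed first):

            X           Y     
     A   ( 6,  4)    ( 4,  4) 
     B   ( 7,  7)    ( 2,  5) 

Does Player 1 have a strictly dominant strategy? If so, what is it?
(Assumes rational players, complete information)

No strictly dominant strategy exists for Player 1

Work:
A strategy strictly dominates another if it gives a strictly higher payoff against every opponent action. Compare each pair of P1's strategies column-by-column:
  A vs B: [6 vs 7, 4 vs 2] → A does not strictly dominate B (column X: 6 ≤ 7)
  B vs A: [7 vs 6, 2 vs 4] → B does not strictly dominate A (column Y: 2 ≤ 4)
No single strategy strictly dominates all others → no strictly dominant strategy.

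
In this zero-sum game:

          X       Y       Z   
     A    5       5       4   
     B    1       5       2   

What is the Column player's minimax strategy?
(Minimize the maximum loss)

Column should play Z, value = 4

Work:
Column player minimizes Row's maximum payoff:
Column X: max payoff to Row = 5
Column Y: max payoff to Row = 5
Column Z: max payoff to Row = 4
Minimum is 4, achieved by column Z.
Minimax strategy: Z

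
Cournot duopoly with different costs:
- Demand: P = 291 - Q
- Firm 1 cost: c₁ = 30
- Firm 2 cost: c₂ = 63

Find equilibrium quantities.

q₁* = 98.0, q₂* = 65.0

Work:
Reaction: q₁ = (291 - 30 - q₂)/2
Reaction: q₂ = (291 - 63 - q₁)/2
Solve simultaneously:
q₁* = (291 - 2×30 + 63)/3 = 98.0
q₂* = (291 - 2×63 + 30)/3 = 65.0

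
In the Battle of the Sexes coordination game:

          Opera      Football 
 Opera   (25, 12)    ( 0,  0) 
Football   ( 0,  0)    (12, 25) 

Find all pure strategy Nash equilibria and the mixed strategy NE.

Pure NE: (Opera, Opera) and (Football, Football); Mixed NE: p = 0.6757, q = 0.3243

Work:
Check pure NE:
(Opera, Opera): (25, 12) - no unilateral deviation beneficial
(Football, Football): (12, 25) - no unilateral deviation beneficial
Mixed NE: P1 plays Opera with p = 0.6757, P2 plays Opera with q = 0.3243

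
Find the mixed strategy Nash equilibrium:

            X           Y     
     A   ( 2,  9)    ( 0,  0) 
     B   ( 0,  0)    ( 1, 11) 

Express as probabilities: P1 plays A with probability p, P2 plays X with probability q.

p = 0.55, q = 0.3333

Work:
Find probabilities that make opponent indifferent:
P2 chooses q to make P1 indifferent between A and B
P1 chooses p to make P2 indifferent between X and Y
Mixed NE: P1 plays (A: 0.55, B: 0.45), P2 plays (X: 0.3333, Y: 0.6667)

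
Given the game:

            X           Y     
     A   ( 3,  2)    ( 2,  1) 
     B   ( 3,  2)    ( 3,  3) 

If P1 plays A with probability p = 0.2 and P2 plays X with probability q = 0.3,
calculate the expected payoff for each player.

E[P1] = 2.86, E[P2] = 2.42

Work:
E[P1] = p·q·π₁(A,X) + p·(1-q)·π₁(A,Y) + (1-p)·q·π₁(B,X) + (1-p)·(1-q)·π₁(B,Y)
= 0.2·0.3·3 + 0.2·0.7·2 + 0.8·0.3·3 + 0.8·0.7·3
= 2.86

E[P2] = 2.42 (similar calculation)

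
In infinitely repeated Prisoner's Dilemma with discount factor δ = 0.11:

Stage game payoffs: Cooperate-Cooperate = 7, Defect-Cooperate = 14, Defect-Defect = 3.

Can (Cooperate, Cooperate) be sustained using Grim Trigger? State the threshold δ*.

δ* = 0.6364; since δ = 0.11 < 0.6364, cooperation cannot be sustained

Work:
For Grim Trigger:
Cooperate forever: 7/(1-δ)
Defect then punished: 14 + 3·δ/(1-δ)
Need: 7/(1-δ) ≥ 14 + 3·δ/(1-δ)
Solving: δ ≥ (T-R)/(T-P) = (14-7)/(14-3) = 0.6364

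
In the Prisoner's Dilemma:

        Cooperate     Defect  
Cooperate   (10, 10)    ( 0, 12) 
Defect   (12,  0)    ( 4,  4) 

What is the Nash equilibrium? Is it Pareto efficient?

(Defect, Defect) is NE; not Pareto efficient

Work:
Defect dominates Cooperate for both players:
If P2 cooperates: Defect (12) > Cooperate (10)
If P2 defects: Defect (4) > Cooperate (0)
NE: (Defect, Defect) with payoff (4, 4)
But (Cooperate, Cooperate) = (10, 10) Pareto dominates (4, 4)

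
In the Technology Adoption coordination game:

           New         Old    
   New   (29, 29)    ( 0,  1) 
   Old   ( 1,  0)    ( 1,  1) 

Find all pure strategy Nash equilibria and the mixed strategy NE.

Pure NE: (New, New) and (Old, Old); Mixed NE: p = 0.0345, q = 0.0345

Work:
Check pure NE:
(New, New): (29, 29) - no unilateral deviation beneficial
(Old, Old): (1, 1) - no unilateral deviation beneficial
Mixed NE: P1 plays New with p = 0.0345, P2 plays New with q = 0.0345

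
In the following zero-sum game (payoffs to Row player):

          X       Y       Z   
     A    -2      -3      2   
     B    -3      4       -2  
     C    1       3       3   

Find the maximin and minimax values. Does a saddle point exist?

Maximin = 1, Minimax = 1, Saddle: True

Work:
Row minimums: [-3, -3, 1] → maximin = 1
Column maximums: [1, 4, 3] → minimax = 1
Saddle point exists! Game value = 1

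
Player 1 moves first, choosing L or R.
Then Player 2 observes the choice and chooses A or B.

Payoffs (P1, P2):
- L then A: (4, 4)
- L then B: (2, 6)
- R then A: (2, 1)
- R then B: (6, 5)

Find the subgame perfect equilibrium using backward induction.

P1 plays R, P2 plays B after L and B after R; Payoff (6, 5)

Work:
Backward induction:
After L: P2 chooses B → P1 gets 2
After R: P2 chooses B → P1 gets 6
P1 chooses R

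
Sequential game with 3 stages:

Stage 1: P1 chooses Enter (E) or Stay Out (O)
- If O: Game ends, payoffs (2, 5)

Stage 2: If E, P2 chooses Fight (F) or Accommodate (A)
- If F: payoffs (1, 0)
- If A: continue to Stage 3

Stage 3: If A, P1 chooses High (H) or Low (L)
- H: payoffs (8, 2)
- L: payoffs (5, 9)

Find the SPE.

SPE: (E, A, H); Outcome (8, 2)

Work:
Stage 3: P1 chooses H (8 vs 5)
Stage 2: P2: F->0, A->2 (anticipating H). Choose A
Stage 1: P1: O->2, E->8 (anticipating A, H). Choose E
SPE path: E -> A -> H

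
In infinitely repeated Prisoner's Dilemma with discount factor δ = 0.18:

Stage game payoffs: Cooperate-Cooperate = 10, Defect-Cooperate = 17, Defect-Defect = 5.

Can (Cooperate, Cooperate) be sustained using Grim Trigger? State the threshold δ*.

δ* = 0.5833; since δ = 0.18 < 0.5833, cooperation cannot be sustained

Work:
For Grim Trigger:
Cooperate forever: 10/(1-δ)
Defect then punished: 17 + 5·δ/(1-δ)
Need: 10/(1-δ) ≥ 17 + 5·δ/(1-δ)
Solving: δ ≥ (T-R)/(T-P) = (17-10)/(17-5) = 0.5833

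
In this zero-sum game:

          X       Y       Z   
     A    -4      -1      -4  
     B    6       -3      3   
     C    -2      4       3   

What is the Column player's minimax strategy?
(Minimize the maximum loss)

Column should play Z, value = 3

Work:
Column player minimizes Row's maximum payoff:
Column X: max payoff to Row = 6
Column Y: max payoff to Row = 4
Column Z: max payoff to Row = 3
Minimum is 3, achieved by column Z.
Minimax strategy: Z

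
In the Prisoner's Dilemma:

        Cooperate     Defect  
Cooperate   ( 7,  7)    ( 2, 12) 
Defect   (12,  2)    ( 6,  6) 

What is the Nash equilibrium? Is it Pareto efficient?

(Defect, Defect) is NE; not Pareto efficient

Work:
Defect dominates Cooperate for both players:
If P2 cooperates: Defect (12) > Cooperate (7)
If P2 defects: Defect (6) > Cooperate (2)
NE: (Defect, Defect) with payoff (6, 6)
But (Cooperate, Cooperate) = (7, 7) Pareto dominates (6, 6)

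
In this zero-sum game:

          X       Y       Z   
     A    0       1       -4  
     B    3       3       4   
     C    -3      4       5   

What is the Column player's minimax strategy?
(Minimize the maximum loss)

Column should play X, value = 3

Work:
Column player minimizes Row's maximum payoff:
Column X: max payoff to Row = 3
Column Y: max payoff to Row = 4
Column Z: max payoff to Row = 5
Minimum is 3, achieved by column X.
Minimax strategy: X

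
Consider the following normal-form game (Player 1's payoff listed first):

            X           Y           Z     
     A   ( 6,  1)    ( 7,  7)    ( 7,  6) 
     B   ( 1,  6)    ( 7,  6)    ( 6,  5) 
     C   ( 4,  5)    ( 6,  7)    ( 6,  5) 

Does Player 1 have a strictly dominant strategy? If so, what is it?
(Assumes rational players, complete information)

No strictly dominant strategy exists for Player 1

Work:
A strategy strictly dominates another if it gives a strictly higher payoff against every opponent action. Compare each pair of P1's strategies column-by-column:
  A vs B: [6 vs 1, 7 vs 7, 7 vs 6] → A does not strictly dominate B (column Y: 7 ≤ 7)
  A vs C: [6 vs 4, 7 vs 6, 7 vs 6] → A strictly dominates C
  B vs A: [1 vs 6, 7 vs 7, 6 vs 7] → B does not strictly dominate A (column X: 1 ≤ 6)
  B vs C: [1 vs 4, 7 vs 6, 6 vs 6] → B does not strictly dominate C (column X: 1 ≤ 4)
  C vs A: [4 vs 6, 6 vs 7, 6 vs 7] → C does not strictly dominate A (column X: 4 ≤ 6)
  C vs B: [4 vs 1, 6 vs 7, 6 vs 6] → C does not strictly dominate B (column Y: 6 ≤ 7)
No single strategy strictly dominates all others → no strictly dominant strategy.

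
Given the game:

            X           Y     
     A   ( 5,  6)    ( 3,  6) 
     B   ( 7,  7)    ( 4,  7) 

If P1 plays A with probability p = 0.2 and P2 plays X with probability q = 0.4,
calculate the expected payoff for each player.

E[P1] = 4.92, E[P2] = 6.8

Work:
E[P1] = p·q·π₁(A,X) + p·(1-q)·π₁(A,Y) + (1-p)·q·π₁(B,X) + (1-p)·(1-q)·π₁(B,Y)
= 0.2·0.4·5 + 0.2·0.6·3 + 0.8·0.4·7 + 0.8·0.6·4
= 4.92

E[P2] = 6.8 (similar calculation)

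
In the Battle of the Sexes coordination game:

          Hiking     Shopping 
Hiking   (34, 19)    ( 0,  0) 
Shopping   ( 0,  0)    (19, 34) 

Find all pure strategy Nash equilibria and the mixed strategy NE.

Pure NE: (Hiking, Hiking) and (Shopping, Shopping); Mixed NE: p = 0.6415, q = 0.3585

Work:
Check pure NE:
(Hiking, Hiking): (34, 19) - no unilateral deviation beneficial
(Shopping, Shopping): (19, 34) - no unilateral deviation beneficial
Mixed NE: P1 plays Hiking with p = 0.6415, P2 plays Hiking with q = 0.3585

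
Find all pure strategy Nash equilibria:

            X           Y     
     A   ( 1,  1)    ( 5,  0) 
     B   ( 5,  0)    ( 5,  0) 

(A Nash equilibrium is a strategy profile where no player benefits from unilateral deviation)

Nash equilibrium: (B, X), (B, Y)

Work:
Best responses:
  P1 vs X: payoffs [1, 5] → best response B (payoff 5)
  P1 vs Y: payoffs [5, 5] → best response A/B (payoff 5)
  P2 vs A: payoffs [1, 0] → best response X (payoff 1)
  P2 vs B: payoffs [0, 0] → best response X/Y (payoff 0)
Mutual best responses: (B,X), (B,Y) → Nash equilibria.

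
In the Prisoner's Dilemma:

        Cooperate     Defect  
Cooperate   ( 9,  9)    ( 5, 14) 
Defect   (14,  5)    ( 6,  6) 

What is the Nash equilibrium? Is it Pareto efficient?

(Defect, Defect) is NE; not Pareto efficient

Work:
Defect dominates Cooperate for both players:
If P2 cooperates: Defect (14) > Cooperate (9)
If P2 defects: Defect (6) > Cooperate (5)
NE: (Defect, Defect) with payoff (6, 6)
But (Cooperate, Cooperate) = (9, 9) Pareto dominates (6, 6)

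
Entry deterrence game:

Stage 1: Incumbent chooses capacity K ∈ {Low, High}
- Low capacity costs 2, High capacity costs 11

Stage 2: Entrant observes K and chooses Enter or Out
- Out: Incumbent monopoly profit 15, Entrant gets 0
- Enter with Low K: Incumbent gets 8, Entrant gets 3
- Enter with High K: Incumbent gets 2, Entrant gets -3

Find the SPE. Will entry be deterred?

SPE: (Low, Enter|Low, Out|High); Entry not deterred. Incumbent net profit = 6, Entrant gets 3

Work:
After Low K: Entrant enters (3 > 0)
After High K: Entrant stays out (-3 < 0)
Incumbent: Low → 8−2=6, High → 15−11=4
Incumbent chooses Low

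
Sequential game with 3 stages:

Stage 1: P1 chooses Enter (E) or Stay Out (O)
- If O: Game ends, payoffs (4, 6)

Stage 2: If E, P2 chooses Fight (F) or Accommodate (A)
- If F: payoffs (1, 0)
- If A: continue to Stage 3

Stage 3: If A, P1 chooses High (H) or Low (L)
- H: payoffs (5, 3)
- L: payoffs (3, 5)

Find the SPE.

SPE: (E, A, H); Outcome (5, 3)

Work:
Stage 3: P1 chooses H (5 vs 3)
Stage 2: P2: F->0, A->3 (anticipating H). Choose A
Stage 1: P1: O->4, E->5 (anticipating A, H). Choose E
SPE path: E -> A -> H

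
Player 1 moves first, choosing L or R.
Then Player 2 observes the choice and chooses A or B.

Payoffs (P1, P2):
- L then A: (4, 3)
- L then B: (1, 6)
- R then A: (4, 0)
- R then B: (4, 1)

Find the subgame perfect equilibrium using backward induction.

P1 plays R, P2 plays B after L and B after R; Payoff (4, 1)

Work:
Backward induction:
After L: P2 chooses B → P1 gets 1
After R: P2 chooses B → P1 gets 4
P1 chooses R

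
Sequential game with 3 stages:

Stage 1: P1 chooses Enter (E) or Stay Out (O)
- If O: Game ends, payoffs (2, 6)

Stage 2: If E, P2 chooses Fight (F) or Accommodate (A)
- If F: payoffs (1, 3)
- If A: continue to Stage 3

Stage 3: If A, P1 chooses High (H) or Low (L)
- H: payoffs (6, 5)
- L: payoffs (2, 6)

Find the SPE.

SPE: (E, A, H); Outcome (6, 5)

Work:
Stage 3: P1 chooses H (6 vs 2)
Stage 2: P2: F->3, A->5 (anticipating H). Choose A
Stage 1: P1: O->2, E->6 (anticipating A, H). Choose E
SPE path: E -> A -> H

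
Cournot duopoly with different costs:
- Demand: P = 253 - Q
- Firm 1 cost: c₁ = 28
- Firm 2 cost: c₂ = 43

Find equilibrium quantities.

q₁* = 80.0, q₂* = 65.0

Work:
Reaction: q₁ = (253 - 28 - q₂)/2
Reaction: q₂ = (253 - 43 - q₁)/2
Solve simultaneously:
q₁* = (253 - 2×28 + 43)/3 = 80.0
q₂* = (253 - 2×43 + 28)/3 = 65.0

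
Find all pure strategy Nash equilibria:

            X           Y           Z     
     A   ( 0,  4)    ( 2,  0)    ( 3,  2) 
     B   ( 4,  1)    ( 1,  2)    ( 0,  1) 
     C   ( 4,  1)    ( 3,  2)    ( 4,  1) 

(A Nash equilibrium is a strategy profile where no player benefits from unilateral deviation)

Nash equilibrium: (C, Y)

Work:
Best responses:
  P1 vs X: payoffs [0, 4, 4] → best response B/C (payoff 4)
  P1 vs Y: payoffs [2, 1, 3] → best response C (payoff 3)
  P1 vs Z: payoffs [3, 0, 4] → best response C (payoff 4)
  P2 vs A: payoffs [4, 0, 2] → best response X (payoff 4)
  P2 vs B: payoffs [1, 2, 1] → best response Y (payoff 2)
  P2 vs C: payoffs [1, 2, 1] → best response Y (payoff 2)
Mutual best responses: (C,Y) → Nash equilibria.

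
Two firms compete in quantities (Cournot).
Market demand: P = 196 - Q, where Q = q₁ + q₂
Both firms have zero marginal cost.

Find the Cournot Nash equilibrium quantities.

q₁* = q₂* = 65.33; P* = 65.33

Work:
Profit: π_i = P·q_i = (a - q_i - q_j)·q_i
FOC: ∂π_i/∂q_i = a - 2q_i - q_j = 0
Reaction function: q_i = (196 - q_j)/2
Symmetry: q* = 196/3 = 65.33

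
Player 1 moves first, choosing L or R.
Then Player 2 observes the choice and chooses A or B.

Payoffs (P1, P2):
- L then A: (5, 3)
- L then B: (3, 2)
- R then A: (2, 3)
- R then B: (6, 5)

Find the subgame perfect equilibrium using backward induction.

P1 plays R, P2 plays A after L and B after R; Payoff (6, 5)

Work:
Backward induction:
After L: P2 chooses A → P1 gets 5
After R: P2 chooses B → P1 gets 6
P1 chooses R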